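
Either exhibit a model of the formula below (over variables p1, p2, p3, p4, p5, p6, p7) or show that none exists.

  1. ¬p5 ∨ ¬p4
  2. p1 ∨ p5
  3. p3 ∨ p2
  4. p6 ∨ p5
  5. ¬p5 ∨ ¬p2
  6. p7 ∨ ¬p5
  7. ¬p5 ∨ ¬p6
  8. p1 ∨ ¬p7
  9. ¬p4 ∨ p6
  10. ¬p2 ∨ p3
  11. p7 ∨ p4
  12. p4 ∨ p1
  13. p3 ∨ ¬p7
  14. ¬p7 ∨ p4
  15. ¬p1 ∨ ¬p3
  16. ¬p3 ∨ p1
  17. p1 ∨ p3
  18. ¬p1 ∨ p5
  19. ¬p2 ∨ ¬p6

UNSATISFIABLE

Suppose p5 = False.
Unit clause (p1) forces p1 = True.
But (¬p1) is also a unit clause — contradiction.
So p5 must be the other value — set p5 = True.
Unit clause (¬p4) forces p4 = False.
Unit clause (¬p2) forces p2 = False.
Unit clause (p3) forces p3 = True.
Unit clause (p7) forces p7 = True.
But (¬p7) is also a unit clause — contradiction.
Neither p5 = True nor p5 = False works.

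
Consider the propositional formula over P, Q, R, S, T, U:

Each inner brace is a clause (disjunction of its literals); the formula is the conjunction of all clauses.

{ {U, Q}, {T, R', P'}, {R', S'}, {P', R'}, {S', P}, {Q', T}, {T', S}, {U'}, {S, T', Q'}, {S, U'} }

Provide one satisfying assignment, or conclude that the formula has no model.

P=1; Q=1; R=0; S=1; T=1; U=0

From the singleton clause (U'), U = 0.
From the singleton clause (Q), Q = 1.
From the singleton clause (T), T = 1.
From the singleton clause (S), S = 1.
From the singleton clause (R'), R = 0.
From the singleton clause (P), P = 1.
All clauses are satisfied.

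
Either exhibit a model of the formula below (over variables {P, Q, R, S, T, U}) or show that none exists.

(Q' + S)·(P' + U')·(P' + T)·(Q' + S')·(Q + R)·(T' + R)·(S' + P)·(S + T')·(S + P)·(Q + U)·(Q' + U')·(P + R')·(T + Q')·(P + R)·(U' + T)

UNSATISFIABLE

Try Q = 0.
Unit clause (R) forces R = 1.
Unit clause (U) forces U = 1.
Unit clause (P') forces P = 0.
But (P) is also a unit clause — contradiction.
So Q must be the other value — set Q = 1.
Unit clause (S) forces S = 1.
But (S') is also a unit clause — contradiction.
Neither Q = 1 nor Q = 0 works.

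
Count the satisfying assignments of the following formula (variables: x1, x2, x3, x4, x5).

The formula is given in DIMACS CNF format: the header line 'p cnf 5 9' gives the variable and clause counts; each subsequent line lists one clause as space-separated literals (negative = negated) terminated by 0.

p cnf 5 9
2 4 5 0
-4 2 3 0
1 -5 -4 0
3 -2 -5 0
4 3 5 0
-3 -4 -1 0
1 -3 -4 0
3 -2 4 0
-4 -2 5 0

There are 2^5 = 32 truth assignments over (x1, x2, x3, x4, x5).
Split on x2. With x2 = True, the clauses containing x2 are satisfied and ¬x2 drops from the rest; 4 of the 2^4 = 16 assignments to the other variables satisfy what remains.
With x2 = False, by the same count on the reduced clause set, 4 assignments work.
(One model: x1=F, x2=F, x3=F, x4=F, x5=T.)
Total: 4 + 4 = 8.

8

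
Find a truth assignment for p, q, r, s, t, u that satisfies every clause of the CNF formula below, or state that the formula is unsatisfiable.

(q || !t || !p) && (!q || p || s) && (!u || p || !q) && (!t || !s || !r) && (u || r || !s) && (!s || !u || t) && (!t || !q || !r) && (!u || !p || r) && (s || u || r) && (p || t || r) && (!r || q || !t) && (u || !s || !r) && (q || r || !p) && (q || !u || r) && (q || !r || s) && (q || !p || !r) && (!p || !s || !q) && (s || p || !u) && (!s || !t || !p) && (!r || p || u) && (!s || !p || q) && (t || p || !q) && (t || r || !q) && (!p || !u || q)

Suppose q = true.
Suppose p = true.
The clause (!s) is unit, so s = false.
Suppose t = false.
The clause (r) is unit, so r = true.
No clause remains; u is free.

p ↦ true, q ↦ true, r ↦ true, s ↦ false, t ↦ false, u ↦ true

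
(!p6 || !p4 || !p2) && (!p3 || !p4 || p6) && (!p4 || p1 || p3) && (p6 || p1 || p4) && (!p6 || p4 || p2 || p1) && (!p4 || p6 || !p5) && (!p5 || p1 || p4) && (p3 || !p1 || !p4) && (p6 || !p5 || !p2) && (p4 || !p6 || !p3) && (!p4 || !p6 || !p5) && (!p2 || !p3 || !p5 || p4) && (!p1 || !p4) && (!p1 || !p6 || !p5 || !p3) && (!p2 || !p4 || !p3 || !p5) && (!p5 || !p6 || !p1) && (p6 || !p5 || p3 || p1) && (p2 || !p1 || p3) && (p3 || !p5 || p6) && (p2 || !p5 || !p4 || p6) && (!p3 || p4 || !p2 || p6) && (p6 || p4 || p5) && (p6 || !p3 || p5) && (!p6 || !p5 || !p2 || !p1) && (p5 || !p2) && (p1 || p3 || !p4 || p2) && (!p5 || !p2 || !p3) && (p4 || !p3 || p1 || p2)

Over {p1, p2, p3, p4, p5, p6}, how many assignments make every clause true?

There are 2^6 = 64 truth assignments over (p1, p2, p3, p4, p5, p6).
Split on p4. With p4 = true, the clauses containing p4 are satisfied and !p4 drops from the rest; 1 of the 2^5 = 32 assignments to the other variables satisfy what remains.
With p4 = false, by the same count on the reduced clause set, 1 assignment works.
Total: 1 + 1 = 2.

2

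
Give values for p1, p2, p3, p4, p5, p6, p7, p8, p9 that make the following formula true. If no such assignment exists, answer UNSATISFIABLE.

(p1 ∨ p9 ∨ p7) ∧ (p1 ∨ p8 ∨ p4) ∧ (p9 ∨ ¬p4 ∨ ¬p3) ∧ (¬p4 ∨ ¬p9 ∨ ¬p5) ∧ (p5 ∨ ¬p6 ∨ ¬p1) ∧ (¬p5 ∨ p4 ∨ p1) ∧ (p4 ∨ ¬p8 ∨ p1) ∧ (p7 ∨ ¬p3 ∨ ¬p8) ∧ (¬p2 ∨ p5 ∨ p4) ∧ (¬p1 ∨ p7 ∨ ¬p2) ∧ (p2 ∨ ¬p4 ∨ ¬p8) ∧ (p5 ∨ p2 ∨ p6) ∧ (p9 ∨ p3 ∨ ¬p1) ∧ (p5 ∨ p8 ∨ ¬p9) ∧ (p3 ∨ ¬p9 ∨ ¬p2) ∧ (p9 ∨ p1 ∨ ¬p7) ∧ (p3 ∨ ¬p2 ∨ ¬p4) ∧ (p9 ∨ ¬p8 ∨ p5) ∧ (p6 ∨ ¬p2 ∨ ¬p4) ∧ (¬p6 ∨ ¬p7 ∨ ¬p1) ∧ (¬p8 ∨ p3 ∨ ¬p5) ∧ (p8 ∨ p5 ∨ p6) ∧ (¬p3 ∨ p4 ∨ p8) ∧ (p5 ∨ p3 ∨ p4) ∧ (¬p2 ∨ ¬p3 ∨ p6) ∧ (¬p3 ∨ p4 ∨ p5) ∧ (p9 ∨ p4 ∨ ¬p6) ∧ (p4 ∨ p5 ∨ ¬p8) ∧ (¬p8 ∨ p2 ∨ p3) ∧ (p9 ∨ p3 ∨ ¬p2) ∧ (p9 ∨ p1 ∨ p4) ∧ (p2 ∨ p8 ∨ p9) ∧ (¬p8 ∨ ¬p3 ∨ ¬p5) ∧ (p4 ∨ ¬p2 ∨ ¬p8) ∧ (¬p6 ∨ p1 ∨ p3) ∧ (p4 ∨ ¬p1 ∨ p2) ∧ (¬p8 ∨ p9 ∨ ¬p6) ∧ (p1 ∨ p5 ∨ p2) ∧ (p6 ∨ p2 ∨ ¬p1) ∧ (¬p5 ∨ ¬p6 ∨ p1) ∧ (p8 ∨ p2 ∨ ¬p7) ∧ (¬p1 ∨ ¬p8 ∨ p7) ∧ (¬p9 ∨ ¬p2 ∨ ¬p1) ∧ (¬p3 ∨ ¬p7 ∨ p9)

p1: False; p2: True; p3: True; p4: True; p5: False; p6: True; p7: True; p8: True; p9: True

Try p1 = False.
Try p9 = True.
Try p8 = True.
(p4) alone gives p4 = True.
(¬p5) alone gives p5 = False.
(p2) alone gives p2 = True.
(p3) alone gives p3 = True.
(p7) alone gives p7 = True.
(p6) alone gives p6 = True.
This assignment satisfies each clause.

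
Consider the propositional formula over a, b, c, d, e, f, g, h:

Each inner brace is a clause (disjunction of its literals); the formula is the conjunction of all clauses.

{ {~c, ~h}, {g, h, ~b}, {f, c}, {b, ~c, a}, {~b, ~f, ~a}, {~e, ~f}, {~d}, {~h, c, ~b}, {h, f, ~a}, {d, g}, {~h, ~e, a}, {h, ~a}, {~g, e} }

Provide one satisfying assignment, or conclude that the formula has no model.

From the singleton clause (~d), d = 0.
From the singleton clause (g), g = 1.
From the singleton clause (e), e = 1.
From the singleton clause (~f), f = 0.
From the singleton clause (c), c = 1.
From the singleton clause (~h), h = 0.
From the singleton clause (~a), a = 0.
From the singleton clause (b), b = 1.
Every clause now holds.

a ↦ 0, b ↦ 1, c ↦ 1, d ↦ 0, e ↦ 1, f ↦ 0, g ↦ 1, h ↦ 0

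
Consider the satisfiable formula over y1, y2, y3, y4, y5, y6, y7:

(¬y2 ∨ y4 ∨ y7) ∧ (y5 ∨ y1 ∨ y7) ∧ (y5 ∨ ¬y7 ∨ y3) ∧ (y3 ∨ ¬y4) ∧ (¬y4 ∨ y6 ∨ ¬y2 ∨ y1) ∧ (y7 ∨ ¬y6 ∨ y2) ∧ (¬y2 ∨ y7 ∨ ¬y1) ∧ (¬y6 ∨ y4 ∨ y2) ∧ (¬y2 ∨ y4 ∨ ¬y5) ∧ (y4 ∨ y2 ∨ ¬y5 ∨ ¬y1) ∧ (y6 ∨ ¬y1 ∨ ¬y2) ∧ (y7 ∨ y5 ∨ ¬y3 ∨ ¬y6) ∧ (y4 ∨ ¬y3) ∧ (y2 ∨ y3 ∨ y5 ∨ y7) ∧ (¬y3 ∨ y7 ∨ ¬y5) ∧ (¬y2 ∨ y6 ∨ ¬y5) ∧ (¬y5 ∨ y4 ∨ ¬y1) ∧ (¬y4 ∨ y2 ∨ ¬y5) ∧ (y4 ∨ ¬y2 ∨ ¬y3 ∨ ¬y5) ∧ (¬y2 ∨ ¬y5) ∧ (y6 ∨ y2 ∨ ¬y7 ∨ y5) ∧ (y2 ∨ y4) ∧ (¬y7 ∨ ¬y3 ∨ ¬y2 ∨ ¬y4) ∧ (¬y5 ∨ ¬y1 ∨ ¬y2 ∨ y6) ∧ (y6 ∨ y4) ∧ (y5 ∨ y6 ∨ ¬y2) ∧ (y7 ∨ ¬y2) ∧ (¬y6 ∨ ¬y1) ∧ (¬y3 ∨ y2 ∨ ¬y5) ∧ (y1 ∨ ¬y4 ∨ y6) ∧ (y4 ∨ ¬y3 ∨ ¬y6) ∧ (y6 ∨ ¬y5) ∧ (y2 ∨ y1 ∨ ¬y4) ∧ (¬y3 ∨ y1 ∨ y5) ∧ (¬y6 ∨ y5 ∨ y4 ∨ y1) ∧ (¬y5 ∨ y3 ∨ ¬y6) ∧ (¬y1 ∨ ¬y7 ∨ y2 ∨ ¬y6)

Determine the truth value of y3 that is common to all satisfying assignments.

Suppose y3 = False.
Unit clause (¬y4) forces y4 = False.
Unit clause (y2) forces y2 = True.
Unit clause (y7) forces y7 = True.
Unit clause (y5) forces y5 = True.
Now (¬y5) is unsatisfied and unit — conflict.
So every satisfying assignment has y3 = True.

True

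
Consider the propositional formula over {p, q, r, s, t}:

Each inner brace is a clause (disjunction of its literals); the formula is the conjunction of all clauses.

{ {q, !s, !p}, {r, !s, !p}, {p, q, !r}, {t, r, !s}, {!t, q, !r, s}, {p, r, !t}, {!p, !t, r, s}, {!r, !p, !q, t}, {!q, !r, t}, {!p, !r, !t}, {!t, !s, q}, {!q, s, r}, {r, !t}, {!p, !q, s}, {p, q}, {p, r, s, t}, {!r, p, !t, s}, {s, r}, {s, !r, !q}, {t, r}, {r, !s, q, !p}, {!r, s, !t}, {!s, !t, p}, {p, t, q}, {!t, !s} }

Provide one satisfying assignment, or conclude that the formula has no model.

p ↦ true, q ↦ false, r ↦ true, s ↦ false, t ↦ false

Try r = true.
Try p = true.
Unit clause (!t) forces t = false.
Unit clause (!q) forces q = false.
Unit clause (!s) forces s = false.
All clauses are satisfied.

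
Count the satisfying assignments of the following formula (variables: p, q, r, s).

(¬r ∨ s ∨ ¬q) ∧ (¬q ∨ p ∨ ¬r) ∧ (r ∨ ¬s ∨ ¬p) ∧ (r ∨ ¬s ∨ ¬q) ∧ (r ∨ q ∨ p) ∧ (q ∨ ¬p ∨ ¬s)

There are 2^4 = 16 truth assignments over (p, q, r, s).
Split on p. With p = True, the clauses containing p are satisfied and ¬p drops from the rest; 4 of the 2^3 = 8 assignments to the other variables satisfy what remains.
With p = False, by the same count on the reduced clause set, 3 assignments work.
Total: 4 + 3 = 7.

7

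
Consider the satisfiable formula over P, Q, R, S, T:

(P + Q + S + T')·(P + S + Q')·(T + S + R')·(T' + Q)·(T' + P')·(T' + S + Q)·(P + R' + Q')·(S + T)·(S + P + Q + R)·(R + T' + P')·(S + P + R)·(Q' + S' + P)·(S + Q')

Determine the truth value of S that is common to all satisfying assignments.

Suppose S = 0.
Unit clause (T) forces T = 1.
Unit clause (Q) forces Q = 1.
Now (Q') is unsatisfied and unit — conflict.
So every satisfying assignment has S = True.

True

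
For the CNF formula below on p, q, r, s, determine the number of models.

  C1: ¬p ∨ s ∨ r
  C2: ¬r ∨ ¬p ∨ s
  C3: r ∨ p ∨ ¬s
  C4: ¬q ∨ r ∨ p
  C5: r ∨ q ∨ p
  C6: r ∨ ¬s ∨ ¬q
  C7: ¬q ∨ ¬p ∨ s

7

There are 2^4 = 16 truth assignments over (p, q, r, s).
Split on r. With r = True, the clauses containing r are satisfied and ¬r drops from the rest; 6 of the 2^3 = 8 assignments to the other variables satisfy what remains.
With r = False, by the same count on the reduced clause set, 1 assignment works.
Total: 6 + 1 = 7.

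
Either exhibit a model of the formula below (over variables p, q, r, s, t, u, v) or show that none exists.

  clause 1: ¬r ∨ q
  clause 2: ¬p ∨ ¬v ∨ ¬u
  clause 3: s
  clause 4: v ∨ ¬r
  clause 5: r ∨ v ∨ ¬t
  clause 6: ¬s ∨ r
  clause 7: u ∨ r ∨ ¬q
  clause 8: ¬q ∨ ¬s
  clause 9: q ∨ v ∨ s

The clause (s) is unit, so s = True.
The clause (r) is unit, so r = True.
The clause (q) is unit, so q = True.
But (¬q) is also a unit clause — contradiction.

UNSATISFIABLE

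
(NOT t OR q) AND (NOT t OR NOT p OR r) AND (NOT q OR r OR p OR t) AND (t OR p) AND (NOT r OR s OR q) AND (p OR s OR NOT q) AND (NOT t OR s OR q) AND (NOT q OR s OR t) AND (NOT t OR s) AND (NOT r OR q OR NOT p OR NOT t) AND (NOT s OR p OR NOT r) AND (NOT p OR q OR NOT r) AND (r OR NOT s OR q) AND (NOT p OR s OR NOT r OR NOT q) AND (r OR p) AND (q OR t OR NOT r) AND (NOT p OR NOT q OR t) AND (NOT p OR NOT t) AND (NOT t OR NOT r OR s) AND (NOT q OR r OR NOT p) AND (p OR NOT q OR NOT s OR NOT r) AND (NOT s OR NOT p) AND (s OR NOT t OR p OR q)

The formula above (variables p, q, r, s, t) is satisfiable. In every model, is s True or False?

False

Suppose s = true.
From the singleton clause (NOT p), p = false.
From the singleton clause (t), t = true.
From the singleton clause (q), q = true.
From the singleton clause (NOT r), r = false.
But (r) is also a unit clause — contradiction.
So every satisfying assignment has s = False.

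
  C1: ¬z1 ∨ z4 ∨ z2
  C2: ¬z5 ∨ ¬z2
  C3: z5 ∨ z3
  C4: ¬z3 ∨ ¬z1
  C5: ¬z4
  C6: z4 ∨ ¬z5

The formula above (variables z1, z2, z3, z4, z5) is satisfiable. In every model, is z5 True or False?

False

Suppose z5 = True.
The clause (¬z2) is unit, so z2 = False.
The clause (¬z4) is unit, so z4 = False.
That conflicts with the unit clause (z4).
So every satisfying assignment has z5 = False.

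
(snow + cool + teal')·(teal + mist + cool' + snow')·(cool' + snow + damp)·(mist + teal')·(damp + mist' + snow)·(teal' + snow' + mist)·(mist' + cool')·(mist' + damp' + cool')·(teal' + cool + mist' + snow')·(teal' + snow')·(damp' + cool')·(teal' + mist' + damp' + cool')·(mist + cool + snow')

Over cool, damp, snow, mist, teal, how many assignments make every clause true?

5

There are 2^5 = 32 truth assignments over (cool, damp, snow, mist, teal).
Split on snow. With snow = 1, the clauses containing snow are satisfied and snow' drops from the rest; 2 of the 2^4 = 16 assignments to the other variables satisfy what remains.
With snow = 0, by the same count on the reduced clause set, 3 assignments work.
(One model: cool=F, damp=F, snow=F, mist=F, teal=F.)
Total: 2 + 3 = 5.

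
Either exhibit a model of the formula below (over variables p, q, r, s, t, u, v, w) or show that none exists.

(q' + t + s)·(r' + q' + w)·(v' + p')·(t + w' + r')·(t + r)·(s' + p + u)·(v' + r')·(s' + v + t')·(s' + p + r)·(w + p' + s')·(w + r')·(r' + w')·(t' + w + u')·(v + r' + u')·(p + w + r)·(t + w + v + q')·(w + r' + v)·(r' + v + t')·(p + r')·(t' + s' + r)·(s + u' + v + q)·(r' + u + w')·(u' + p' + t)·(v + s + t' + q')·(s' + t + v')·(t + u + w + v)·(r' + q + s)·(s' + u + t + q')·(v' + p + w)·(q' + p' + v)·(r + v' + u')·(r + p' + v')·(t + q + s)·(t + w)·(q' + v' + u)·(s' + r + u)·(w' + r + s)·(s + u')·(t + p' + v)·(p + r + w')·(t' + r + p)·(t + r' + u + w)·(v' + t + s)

p ↦ 1, q ↦ 0, r ↦ 0, s ↦ 0, t ↦ 1, u ↦ 0, v ↦ 0, w ↦ 0

Branch on v: set v = 0.
Branch on t: set t = 1.
The clause (s') is unit, so s = 0.
The clause (r') is unit, so r = 0.
The clause (q') is unit, so q = 0.
The clause (u') is unit, so u = 0.
The clause (w') is unit, so w = 0.
The clause (p) is unit, so p = 1.
All clauses are satisfied.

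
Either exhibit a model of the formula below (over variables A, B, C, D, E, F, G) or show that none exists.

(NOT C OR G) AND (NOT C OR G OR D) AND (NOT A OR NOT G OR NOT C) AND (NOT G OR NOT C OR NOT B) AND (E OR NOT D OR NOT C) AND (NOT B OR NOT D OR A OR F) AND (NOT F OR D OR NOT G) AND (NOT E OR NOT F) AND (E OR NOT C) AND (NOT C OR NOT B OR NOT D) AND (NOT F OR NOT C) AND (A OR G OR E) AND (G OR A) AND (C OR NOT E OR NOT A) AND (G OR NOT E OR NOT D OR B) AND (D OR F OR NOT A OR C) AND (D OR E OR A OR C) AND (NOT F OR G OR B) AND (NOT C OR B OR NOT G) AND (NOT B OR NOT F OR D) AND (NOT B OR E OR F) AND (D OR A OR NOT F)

A ↦ true,  B ↦ true,  C ↦ false,  D ↦ true,  E ↦ false,  F ↦ true,  G ↦ false

Try C = false.
Try E = false.
Try A = true.
Try D = true.
Try B = true.
The clause (F) is unit, so F = true.
No clause remains; G is free.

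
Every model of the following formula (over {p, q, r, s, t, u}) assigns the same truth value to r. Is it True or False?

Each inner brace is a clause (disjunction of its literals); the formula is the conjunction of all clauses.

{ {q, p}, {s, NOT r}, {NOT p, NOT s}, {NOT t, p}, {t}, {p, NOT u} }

False

Suppose r = true.
The clause (s) is unit, so s = true.
The clause (NOT p) is unit, so p = false.
The clause (q) is unit, so q = true.
The clause (NOT t) is unit, so t = false.
Now (t) is unsatisfied and unit — conflict.
So every satisfying assignment has r = False.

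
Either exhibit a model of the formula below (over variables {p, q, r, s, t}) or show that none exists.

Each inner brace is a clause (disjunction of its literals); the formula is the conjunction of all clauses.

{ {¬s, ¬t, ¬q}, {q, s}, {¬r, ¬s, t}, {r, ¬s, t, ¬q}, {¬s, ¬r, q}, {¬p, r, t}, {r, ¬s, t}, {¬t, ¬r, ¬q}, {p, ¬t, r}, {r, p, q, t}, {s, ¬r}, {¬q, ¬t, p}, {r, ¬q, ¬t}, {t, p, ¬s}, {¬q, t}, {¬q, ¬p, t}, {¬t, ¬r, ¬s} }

Case q = False:
From the singleton clause (s), s = True.
From the singleton clause (¬r), r = False.
From the singleton clause (t), t = True.
From the singleton clause (p), p = True.
This assignment satisfies each clause.

p=True, q=False, r=False, s=True, t=True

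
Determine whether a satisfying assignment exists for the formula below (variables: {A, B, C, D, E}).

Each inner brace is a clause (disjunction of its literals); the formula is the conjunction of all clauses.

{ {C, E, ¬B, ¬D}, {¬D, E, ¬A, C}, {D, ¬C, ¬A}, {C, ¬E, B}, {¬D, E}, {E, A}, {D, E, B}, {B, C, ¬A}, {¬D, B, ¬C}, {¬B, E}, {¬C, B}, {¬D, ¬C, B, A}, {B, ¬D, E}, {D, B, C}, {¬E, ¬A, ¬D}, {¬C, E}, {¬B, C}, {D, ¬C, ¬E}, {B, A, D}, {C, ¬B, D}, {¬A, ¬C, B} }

Satisfiable

Try D = True.
From the singleton clause (E), E = True.
From the singleton clause (¬A), A = False.
Try C = True.
From the singleton clause (B), B = True.
Every clause now holds.
A satisfying assignment: A=False,  B=True,  C=True,  D=True,  E=True.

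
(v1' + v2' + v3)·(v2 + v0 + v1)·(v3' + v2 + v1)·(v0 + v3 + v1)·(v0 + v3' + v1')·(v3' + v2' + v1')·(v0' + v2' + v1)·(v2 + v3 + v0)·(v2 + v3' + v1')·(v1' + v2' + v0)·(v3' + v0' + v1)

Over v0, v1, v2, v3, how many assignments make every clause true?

3

There are 2^4 = 16 truth assignments over (v0, v1, v2, v3).
Check each against the 11 clauses (columns in the order v0, v1, v2, v3):
  F F F F  ✗ fails (v2 + v0 + v1)
  F F F T  ✗ fails (v2 + v0 + v1)
  F F T F  ✗ fails (v0 + v3 + v1)
  F F T T  ✓ satisfies all
  F T F F  ✗ fails (v2 + v3 + v0)
  F T F T  ✗ fails (v0 + v3' + v1')
  F T T F  ✗ fails (v1' + v2' + v3)
  F T T T  ✗ fails (v0 + v3' + v1')
  T F F F  ✓ satisfies all
  T F F T  ✗ fails (v3' + v2 + v1)
  T F T F  ✗ fails (v0' + v2' + v1)
  T F T T  ✗ fails (v0' + v2' + v1)
  T T F F  ✓ satisfies all
  T T F T  ✗ fails (v2 + v3' + v1')
  T T T F  ✗ fails (v1' + v2' + v3)
  T T T T  ✗ fails (v3' + v2' + v1')
3 of the 16 rows are models.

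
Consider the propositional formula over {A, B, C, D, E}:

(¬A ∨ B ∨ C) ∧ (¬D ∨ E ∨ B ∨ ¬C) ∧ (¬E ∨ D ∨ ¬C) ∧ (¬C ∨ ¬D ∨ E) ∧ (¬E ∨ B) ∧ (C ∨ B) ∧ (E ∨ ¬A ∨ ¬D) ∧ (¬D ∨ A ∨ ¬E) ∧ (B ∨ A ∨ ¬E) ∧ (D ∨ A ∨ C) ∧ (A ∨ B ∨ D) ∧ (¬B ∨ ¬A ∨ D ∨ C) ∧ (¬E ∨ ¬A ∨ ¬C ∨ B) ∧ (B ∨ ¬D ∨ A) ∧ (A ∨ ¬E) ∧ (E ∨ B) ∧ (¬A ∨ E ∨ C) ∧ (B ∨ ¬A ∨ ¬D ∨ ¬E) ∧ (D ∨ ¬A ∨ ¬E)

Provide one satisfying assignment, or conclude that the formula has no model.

A=True,  B=True,  C=True,  D=True,  E=True

Case E = True:
From the singleton clause (B), B = True.
From the singleton clause (A), A = True.
From the singleton clause (D), D = True.
No clause remains; C is free.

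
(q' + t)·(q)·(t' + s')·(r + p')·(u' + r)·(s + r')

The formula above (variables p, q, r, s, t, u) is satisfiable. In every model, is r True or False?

Suppose r = 1.
Unit clause (q) forces q = 1.
Unit clause (t) forces t = 1.
Unit clause (s') forces s = 0.
But (s) is also a unit clause — contradiction.
So every satisfying assignment has r = False.

False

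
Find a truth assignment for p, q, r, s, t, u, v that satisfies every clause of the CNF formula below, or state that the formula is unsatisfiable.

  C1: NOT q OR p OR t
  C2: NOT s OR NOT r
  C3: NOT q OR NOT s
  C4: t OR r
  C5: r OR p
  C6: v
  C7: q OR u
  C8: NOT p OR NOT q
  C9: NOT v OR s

(v) alone gives v = true.
(s) alone gives s = true.
(NOT r) alone gives r = false.
(NOT q) alone gives q = false.
(t) alone gives t = true.
(p) alone gives p = true.
(u) alone gives u = true.
Every clause now holds.

p=true; q=false; r=false; s=true; t=true; u=true; v=true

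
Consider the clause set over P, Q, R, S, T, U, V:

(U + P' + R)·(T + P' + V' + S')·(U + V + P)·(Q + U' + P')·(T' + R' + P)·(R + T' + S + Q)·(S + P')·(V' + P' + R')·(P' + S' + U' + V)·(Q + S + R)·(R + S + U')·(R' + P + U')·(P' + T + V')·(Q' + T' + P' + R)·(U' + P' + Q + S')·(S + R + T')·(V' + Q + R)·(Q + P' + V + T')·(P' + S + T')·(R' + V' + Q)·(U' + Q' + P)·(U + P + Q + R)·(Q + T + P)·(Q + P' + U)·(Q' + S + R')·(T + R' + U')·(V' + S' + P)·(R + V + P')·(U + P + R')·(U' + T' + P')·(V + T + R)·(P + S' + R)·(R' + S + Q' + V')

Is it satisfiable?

Yes, satisfiable

Case S = 1:
Case V = 0:
Case U = 0:
(P) alone gives P = 1.
(R) alone gives R = 1.
(Q) alone gives Q = 1.
Every clause is now satisfied; T is unconstrained.
A satisfying assignment: P=1, Q=1, R=1, S=1, T=1, U=0, V=0.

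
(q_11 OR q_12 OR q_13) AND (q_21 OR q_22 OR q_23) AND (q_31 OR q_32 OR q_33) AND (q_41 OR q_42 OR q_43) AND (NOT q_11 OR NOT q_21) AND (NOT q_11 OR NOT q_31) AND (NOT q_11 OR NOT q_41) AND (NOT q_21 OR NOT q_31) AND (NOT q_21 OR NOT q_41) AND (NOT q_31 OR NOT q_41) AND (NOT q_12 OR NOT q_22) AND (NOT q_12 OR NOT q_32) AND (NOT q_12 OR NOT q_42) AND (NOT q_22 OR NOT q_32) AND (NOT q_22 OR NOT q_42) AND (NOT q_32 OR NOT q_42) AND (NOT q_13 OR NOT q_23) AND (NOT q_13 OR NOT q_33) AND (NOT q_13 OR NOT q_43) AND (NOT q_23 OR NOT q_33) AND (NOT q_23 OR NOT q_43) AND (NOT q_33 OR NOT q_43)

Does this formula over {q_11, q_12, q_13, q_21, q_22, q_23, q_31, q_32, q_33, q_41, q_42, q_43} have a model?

No

Suppose q_11 = false.
Suppose q_12 = true.
From the singleton clause (NOT q_22), q_22 = false.
From the singleton clause (NOT q_32), q_32 = false.
From the singleton clause (NOT q_42), q_42 = false.
Suppose q_21 = true.
From the singleton clause (NOT q_31), q_31 = false.
From the singleton clause (q_33), q_33 = true.
From the singleton clause (NOT q_41), q_41 = false.
From the singleton clause (q_43), q_43 = true.
Now (NOT q_43) is unsatisfied and unit — conflict.
That branch fails; take q_21 = false instead.
From the singleton clause (q_23), q_23 = true.
From the singleton clause (NOT q_13), q_13 = false.
From the singleton clause (NOT q_33), q_33 = false.
From the singleton clause (q_31), q_31 = true.
From the singleton clause (NOT q_41), q_41 = false.
From the singleton clause (q_43), q_43 = true.
Now (NOT q_43) is unsatisfied and unit — conflict.
Neither q_21 = true nor q_21 = false works.
That branch fails; take q_12 = false instead.
From the singleton clause (q_13), q_13 = true.
From the singleton clause (NOT q_23), q_23 = false.
From the singleton clause (NOT q_33), q_33 = false.
From the singleton clause (NOT q_43), q_43 = false.
Suppose q_21 = true.
From the singleton clause (NOT q_31), q_31 = false.
From the singleton clause (q_32), q_32 = true.
From the singleton clause (NOT q_41), q_41 = false.
From the singleton clause (q_42), q_42 = true.
Now (NOT q_42) is unsatisfied and unit — conflict.
That branch fails; take q_21 = false instead.
From the singleton clause (q_22), q_22 = true.
From the singleton clause (NOT q_32), q_32 = false.
From the singleton clause (q_31), q_31 = true.
From the singleton clause (NOT q_41), q_41 = false.
From the singleton clause (q_42), q_42 = true.
Now (NOT q_42) is unsatisfied and unit — conflict.
Neither q_21 = true nor q_21 = false works.
Neither q_12 = true nor q_12 = false works.
That branch fails; take q_11 = true instead.
From the singleton clause (NOT q_21), q_21 = false.
From the singleton clause (NOT q_31), q_31 = false.
From the singleton clause (NOT q_41), q_41 = false.
Suppose q_22 = true.
From the singleton clause (NOT q_12), q_12 = false.
From the singleton clause (NOT q_32), q_32 = false.
From the singleton clause (q_33), q_33 = true.
From the singleton clause (NOT q_42), q_42 = false.
From the singleton clause (q_43), q_43 = true.
Now (NOT q_43) is unsatisfied and unit — conflict.
That branch fails; take q_22 = false instead.
From the singleton clause (q_23), q_23 = true.
From the singleton clause (NOT q_13), q_13 = false.
From the singleton clause (NOT q_33), q_33 = false.
From the singleton clause (q_32), q_32 = true.
From the singleton clause (NOT q_12), q_12 = false.
From the singleton clause (NOT q_42), q_42 = false.
From the singleton clause (q_43), q_43 = true.
Now (NOT q_43) is unsatisfied and unit — conflict.
Neither q_22 = true nor q_22 = false works.
Neither q_11 = true nor q_11 = false works.
No assignment satisfies every clause.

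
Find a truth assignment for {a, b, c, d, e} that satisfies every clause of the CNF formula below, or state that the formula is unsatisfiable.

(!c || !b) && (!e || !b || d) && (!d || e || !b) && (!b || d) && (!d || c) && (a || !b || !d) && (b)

UNSATISFIABLE

The clause (b) is unit, so b = true.
The clause (!c) is unit, so c = false.
The clause (d) is unit, so d = true.
Now (!d) is unsatisfied and unit — conflict.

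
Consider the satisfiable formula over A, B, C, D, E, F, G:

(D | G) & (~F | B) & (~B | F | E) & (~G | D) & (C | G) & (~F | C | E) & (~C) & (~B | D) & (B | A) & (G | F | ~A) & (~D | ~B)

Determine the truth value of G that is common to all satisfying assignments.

Suppose G = 0.
The clause (D) is unit, so D = 1.
The clause (C) is unit, so C = 1.
That conflicts with the unit clause (~C).
So every satisfying assignment has G = True.

True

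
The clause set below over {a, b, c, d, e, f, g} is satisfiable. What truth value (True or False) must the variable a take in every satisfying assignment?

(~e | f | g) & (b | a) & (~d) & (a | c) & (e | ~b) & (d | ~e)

True

Suppose a = 0.
The clause (b) is unit, so b = 1.
The clause (~d) is unit, so d = 0.
The clause (c) is unit, so c = 1.
The clause (e) is unit, so e = 1.
Now (~e) is unsatisfied and unit — conflict.
So every satisfying assignment has a = True.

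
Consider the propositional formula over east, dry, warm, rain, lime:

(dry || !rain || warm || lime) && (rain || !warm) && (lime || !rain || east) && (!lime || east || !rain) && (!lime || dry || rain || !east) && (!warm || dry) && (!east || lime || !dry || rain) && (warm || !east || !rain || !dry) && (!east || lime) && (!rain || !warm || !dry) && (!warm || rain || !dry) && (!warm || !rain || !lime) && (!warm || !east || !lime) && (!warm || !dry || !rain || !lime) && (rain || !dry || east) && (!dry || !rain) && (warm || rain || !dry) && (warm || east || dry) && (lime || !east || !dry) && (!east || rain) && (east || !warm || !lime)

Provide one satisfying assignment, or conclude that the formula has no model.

Branch on rain: set rain = true.
From the singleton clause (!dry), dry = false.
From the singleton clause (!warm), warm = false.
From the singleton clause (lime), lime = true.
From the singleton clause (east), east = true.
This assignment satisfies each clause.

east=true; dry=false; warm=false; rain=true; lime=true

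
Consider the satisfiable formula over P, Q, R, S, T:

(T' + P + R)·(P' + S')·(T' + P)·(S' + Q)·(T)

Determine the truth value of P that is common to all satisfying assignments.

True

Suppose P = 0.
(T') alone gives T = 0.
But (T) is also a unit clause — contradiction.
So every satisfying assignment has P = True.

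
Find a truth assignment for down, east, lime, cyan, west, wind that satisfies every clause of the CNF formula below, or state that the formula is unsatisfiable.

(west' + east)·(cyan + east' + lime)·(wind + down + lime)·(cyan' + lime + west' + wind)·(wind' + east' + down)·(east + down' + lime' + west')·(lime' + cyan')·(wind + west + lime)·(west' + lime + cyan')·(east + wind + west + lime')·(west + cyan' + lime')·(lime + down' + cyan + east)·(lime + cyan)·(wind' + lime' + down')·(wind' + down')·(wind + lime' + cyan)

down=0; east=0; lime=1; cyan=0; west=0; wind=1

Case west = 0:
Case lime = 1:
The clause (cyan') is unit, so cyan = 0.
The clause (wind) is unit, so wind = 1.
The clause (down') is unit, so down = 0.
The clause (east') is unit, so east = 0.
Every clause now holds.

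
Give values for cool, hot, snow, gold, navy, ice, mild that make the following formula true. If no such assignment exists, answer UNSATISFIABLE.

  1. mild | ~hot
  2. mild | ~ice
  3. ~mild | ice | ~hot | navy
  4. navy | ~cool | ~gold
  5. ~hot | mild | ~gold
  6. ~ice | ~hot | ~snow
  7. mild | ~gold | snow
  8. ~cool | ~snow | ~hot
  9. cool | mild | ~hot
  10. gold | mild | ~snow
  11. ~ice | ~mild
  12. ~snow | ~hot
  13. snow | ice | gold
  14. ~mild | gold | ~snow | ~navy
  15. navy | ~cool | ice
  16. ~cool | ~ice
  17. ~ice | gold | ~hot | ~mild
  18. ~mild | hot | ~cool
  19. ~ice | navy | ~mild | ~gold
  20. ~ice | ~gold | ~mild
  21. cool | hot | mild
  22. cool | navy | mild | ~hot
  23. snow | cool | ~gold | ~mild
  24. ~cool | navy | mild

Suppose mild = 1.
From the singleton clause (~ice), ice = 0.
Suppose hot = 0.
From the singleton clause (~cool), cool = 0.
Suppose snow = 1.
Suppose gold = 1.
All clauses hold; navy can take either value.

cool: 0, hot: 0, snow: 1, gold: 1, navy: 0, ice: 0, mild: 1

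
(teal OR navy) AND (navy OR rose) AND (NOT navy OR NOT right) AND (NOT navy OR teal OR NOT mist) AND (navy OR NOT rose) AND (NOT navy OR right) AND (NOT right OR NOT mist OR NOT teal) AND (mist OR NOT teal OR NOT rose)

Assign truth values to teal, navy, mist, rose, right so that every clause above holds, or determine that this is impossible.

Try teal = true.
Try navy = true.
Unit clause (NOT right) forces right = false.
But (right) is also a unit clause — contradiction.
Backtrack on navy: now try navy = false.
Unit clause (rose) forces rose = true.
But (NOT rose) is also a unit clause — contradiction.
Either choice for navy ends in contradiction.
Backtrack on teal: now try teal = false.
Unit clause (navy) forces navy = true.
Unit clause (NOT right) forces right = false.
But (right) is also a unit clause — contradiction.
Either choice for teal ends in contradiction.

UNSATISFIABLE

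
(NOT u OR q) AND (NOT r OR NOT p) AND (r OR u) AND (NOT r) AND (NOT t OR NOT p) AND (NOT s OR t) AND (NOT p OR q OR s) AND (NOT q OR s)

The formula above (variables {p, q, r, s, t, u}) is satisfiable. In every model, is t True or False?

Suppose t = false.
Unit clause (NOT r) forces r = false.
Unit clause (u) forces u = true.
Unit clause (q) forces q = true.
Unit clause (NOT s) forces s = false.
That conflicts with the unit clause (s).
So every satisfying assignment has t = True.

True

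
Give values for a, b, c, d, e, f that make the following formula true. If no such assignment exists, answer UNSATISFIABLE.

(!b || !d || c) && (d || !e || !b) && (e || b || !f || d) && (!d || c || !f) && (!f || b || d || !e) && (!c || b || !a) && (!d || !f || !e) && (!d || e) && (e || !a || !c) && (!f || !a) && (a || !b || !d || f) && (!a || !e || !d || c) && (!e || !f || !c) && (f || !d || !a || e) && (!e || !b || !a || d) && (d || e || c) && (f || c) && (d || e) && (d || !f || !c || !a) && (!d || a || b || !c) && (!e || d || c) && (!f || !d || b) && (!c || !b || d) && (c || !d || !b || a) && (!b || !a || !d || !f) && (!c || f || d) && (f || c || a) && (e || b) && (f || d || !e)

Suppose d = true.
The clause (e) is unit, so e = true.
The clause (!f) is unit, so f = false.
The clause (c) is unit, so c = true.
Suppose b = true.
The clause (a) is unit, so a = true.
All clauses are satisfied.

a ↦ true, b ↦ true, c ↦ true, d ↦ true, e ↦ true, f ↦ false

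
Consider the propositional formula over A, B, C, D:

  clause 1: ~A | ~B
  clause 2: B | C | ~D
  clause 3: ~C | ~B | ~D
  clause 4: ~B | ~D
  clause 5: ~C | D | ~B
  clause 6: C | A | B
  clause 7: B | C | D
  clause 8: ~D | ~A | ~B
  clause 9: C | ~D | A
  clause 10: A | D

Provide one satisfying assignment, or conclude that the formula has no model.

Try A = 1.
From the singleton clause (~B), B = 0.
Try C = 1.
Every clause is now satisfied; D is unconstrained.

A=1, B=0, C=1, D=1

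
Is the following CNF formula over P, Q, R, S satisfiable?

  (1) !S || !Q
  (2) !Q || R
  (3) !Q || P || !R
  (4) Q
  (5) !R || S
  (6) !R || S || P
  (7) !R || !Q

No, unsatisfiable

The clause (Q) is unit, so Q = true.
The clause (!S) is unit, so S = false.
The clause (R) is unit, so R = true.
Now (!R) is unsatisfied and unit — conflict.
No assignment satisfies every clause.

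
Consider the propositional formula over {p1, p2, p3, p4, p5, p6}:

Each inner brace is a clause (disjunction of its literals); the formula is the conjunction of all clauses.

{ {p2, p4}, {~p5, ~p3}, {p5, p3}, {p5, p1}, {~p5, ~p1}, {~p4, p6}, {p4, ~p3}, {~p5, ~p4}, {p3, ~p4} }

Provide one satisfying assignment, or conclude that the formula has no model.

Branch on p2: set p2 = 1.
Branch on p5: set p5 = 0.
The clause (p3) is unit, so p3 = 1.
The clause (p1) is unit, so p1 = 1.
The clause (p4) is unit, so p4 = 1.
The clause (p6) is unit, so p6 = 1.
This assignment satisfies each clause.

p1 ↦ 1; p2 ↦ 1; p3 ↦ 1; p4 ↦ 1; p5 ↦ 0; p6 ↦ 1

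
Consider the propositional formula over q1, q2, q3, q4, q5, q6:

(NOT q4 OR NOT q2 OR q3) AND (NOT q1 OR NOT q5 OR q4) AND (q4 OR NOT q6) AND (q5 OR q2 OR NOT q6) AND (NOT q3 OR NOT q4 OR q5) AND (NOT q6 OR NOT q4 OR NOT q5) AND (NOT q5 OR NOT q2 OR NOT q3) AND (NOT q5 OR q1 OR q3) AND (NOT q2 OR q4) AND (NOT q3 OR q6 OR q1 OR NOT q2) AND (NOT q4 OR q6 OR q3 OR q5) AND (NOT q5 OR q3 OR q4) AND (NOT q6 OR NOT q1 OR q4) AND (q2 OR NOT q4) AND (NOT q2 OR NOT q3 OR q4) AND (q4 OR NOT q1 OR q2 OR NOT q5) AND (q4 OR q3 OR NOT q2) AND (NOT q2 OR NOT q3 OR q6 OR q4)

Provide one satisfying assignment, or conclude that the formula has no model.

q1: false; q2: false; q3: false; q4: false; q5: false; q6: false

Branch on q4: set q4 = false.
The clause (NOT q6) is unit, so q6 = false.
The clause (NOT q2) is unit, so q2 = false.
Branch on q1: set q1 = false.
Branch on q5: set q5 = false.
No clause remains; q3 is free.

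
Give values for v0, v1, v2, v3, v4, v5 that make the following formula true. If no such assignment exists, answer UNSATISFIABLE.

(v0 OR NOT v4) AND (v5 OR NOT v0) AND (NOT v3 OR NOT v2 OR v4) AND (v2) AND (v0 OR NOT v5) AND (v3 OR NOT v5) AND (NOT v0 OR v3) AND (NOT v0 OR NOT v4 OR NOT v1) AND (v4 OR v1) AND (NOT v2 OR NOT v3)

From the singleton clause (v2), v2 = true.
From the singleton clause (NOT v3), v3 = false.
From the singleton clause (NOT v5), v5 = false.
From the singleton clause (NOT v0), v0 = false.
From the singleton clause (NOT v4), v4 = false.
From the singleton clause (v1), v1 = true.
This assignment satisfies each clause.

v0=false,  v1=true,  v2=true,  v3=false,  v4=false,  v5=false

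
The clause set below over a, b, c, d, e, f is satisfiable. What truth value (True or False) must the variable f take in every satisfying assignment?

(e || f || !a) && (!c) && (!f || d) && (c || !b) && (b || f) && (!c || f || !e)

True

Suppose f = false.
From the singleton clause (!c), c = false.
From the singleton clause (!b), b = false.
Now (b) is unsatisfied and unit — conflict.
So every satisfying assignment has f = True.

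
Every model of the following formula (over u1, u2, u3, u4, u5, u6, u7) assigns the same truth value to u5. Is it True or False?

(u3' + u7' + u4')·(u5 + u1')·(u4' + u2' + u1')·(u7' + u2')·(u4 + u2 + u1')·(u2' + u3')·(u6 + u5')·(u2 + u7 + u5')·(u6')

Suppose u5 = 1.
From the singleton clause (u6), u6 = 1.
Now (u6') is unsatisfied and unit — conflict.
So every satisfying assignment has u5 = False.

False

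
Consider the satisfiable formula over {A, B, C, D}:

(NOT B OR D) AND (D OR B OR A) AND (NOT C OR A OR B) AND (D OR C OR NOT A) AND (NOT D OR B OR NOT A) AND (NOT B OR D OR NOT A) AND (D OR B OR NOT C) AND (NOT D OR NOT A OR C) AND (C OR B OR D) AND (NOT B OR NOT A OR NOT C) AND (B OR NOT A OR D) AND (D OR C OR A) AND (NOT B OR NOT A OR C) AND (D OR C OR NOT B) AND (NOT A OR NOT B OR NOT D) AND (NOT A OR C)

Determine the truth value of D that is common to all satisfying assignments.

True

Suppose D = false.
The clause (NOT B) is unit, so B = false.
The clause (A) is unit, so A = true.
That conflicts with the unit clause (NOT A).
So every satisfying assignment has D = True.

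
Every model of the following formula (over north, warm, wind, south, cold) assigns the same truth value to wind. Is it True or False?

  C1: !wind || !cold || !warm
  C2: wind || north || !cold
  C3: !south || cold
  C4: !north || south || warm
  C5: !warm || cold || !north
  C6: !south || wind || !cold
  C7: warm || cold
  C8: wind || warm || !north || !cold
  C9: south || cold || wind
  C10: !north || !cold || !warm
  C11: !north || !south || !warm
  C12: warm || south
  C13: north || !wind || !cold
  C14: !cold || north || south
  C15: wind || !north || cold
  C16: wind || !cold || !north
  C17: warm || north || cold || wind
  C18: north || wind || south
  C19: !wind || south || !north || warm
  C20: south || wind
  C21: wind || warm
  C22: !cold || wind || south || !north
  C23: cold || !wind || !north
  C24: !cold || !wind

True

Suppose wind = false.
The clause (south) is unit, so south = true.
The clause (cold) is unit, so cold = true.
But (!cold) is also a unit clause — contradiction.
So every satisfying assignment has wind = True.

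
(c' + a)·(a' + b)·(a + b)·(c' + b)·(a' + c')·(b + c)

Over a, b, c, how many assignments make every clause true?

There are 2^3 = 8 truth assignments over (a, b, c).
Split on c. With c = 1, the clauses containing c are satisfied and c' drops from the rest; 0 of the 2^2 = 4 assignments to the other variables satisfy what remains.
With c = 0, by the same count on the reduced clause set, 2 assignments work.
Total: 0 + 2 = 2.

2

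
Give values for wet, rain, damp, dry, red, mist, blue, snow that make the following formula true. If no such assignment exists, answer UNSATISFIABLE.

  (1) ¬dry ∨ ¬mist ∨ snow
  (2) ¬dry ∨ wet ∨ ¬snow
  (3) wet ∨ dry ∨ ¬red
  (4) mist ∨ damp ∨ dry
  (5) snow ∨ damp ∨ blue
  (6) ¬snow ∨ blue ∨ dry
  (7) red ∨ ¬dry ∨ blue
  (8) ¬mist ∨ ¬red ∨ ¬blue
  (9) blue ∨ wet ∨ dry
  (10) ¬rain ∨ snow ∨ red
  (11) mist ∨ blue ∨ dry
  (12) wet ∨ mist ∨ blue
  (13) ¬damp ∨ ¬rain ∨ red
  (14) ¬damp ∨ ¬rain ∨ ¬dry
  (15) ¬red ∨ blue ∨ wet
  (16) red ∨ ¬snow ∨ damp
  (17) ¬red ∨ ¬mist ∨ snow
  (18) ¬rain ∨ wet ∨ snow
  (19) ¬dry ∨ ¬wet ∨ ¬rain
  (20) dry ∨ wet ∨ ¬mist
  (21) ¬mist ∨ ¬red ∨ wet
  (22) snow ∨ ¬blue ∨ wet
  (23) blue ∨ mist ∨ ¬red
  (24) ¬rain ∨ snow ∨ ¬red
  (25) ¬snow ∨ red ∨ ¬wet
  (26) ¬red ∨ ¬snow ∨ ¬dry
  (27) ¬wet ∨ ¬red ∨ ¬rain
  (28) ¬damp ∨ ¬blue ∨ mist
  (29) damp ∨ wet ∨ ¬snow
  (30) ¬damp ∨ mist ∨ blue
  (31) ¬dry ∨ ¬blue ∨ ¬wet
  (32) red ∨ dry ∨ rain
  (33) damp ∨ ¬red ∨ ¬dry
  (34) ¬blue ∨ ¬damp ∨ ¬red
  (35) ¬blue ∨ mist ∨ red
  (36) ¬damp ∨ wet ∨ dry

Branch on dry: set dry = False.
Branch on wet: set wet = True.
Branch on mist: set mist = True.
Branch on snow: set snow = False.
(¬red) alone gives red = False.
(¬rain) alone gives rain = False.
Now (rain) is unsatisfied and unit — conflict.
So snow must be the other value — set snow = True.
(blue) alone gives blue = True.
(¬red) alone gives red = False.
Now (red) is unsatisfied and unit — conflict.
Either choice for snow ends in contradiction.
So mist must be the other value — set mist = False.
(damp) alone gives damp = True.
(blue) alone gives blue = True.
Now (¬blue) is unsatisfied and unit — conflict.
Either choice for mist ends in contradiction.
So wet must be the other value — set wet = False.
(¬red) alone gives red = False.
(blue) alone gives blue = True.
(¬mist) alone gives mist = False.
Now (mist) is unsatisfied and unit — conflict.
Either choice for wet ends in contradiction.
So dry must be the other value — set dry = True.
Branch on mist: set mist = False.
Branch on wet: set wet = True.
(¬rain) alone gives rain = False.
(¬blue) alone gives blue = False.
(red) alone gives red = True.
Now (¬red) is unsatisfied and unit — conflict.
So wet must be the other value — set wet = False.
(¬snow) alone gives snow = False.
(blue) alone gives blue = True.
Now (¬blue) is unsatisfied and unit — conflict.
Either choice for wet ends in contradiction.
So mist must be the other value — set mist = True.
(snow) alone gives snow = True.
(wet) alone gives wet = True.
(¬rain) alone gives rain = False.
(red) alone gives red = True.
Now (¬red) is unsatisfied and unit — conflict.
Either choice for mist ends in contradiction.
Either choice for dry ends in contradiction.

UNSATISFIABLE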